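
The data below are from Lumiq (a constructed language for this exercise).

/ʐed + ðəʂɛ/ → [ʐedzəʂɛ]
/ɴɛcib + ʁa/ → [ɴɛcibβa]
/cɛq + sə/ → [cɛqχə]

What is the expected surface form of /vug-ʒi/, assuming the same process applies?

The data show progressive place assimilation: /ð/ → [z] after /d/; /ʁ/ → [β] after /b/; /s/ → [χ] after /q/. In each pair only place changes, matching the preceding consonant, while manner and voice stay constant.
/ʒ/ is a voiced postalveolar fricative. The preceding trigger /g/ is velar, so /ʒ/ must become velar as well.
The voiced velar fricative is [ɣ], so /ʒ/ → [ɣ].

[vugɣi]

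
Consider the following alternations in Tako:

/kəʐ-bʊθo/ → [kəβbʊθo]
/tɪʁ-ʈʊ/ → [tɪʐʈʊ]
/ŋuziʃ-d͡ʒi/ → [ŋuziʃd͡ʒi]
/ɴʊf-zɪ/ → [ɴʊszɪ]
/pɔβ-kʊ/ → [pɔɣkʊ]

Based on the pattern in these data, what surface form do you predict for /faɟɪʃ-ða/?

[faɟɪθða]

The data show regressive place assimilation: /ʐ/ → [β] before /b/; /ʁ/ → [ʐ] before /ʈ/; /f/ → [s] before /z/; /β/ → [ɣ] before /k/. In each pair only place changes, matching the following consonant, while manner and voice stay constant.
Nothing changes in [ŋuziʃd͡ʒi]: there the adjacent consonants already agree in place (/ʃ/ and /d͡ʒ/ are both postalveolar), so this form is consistent with the same rule.
The rule targets /ʃ/ (voiceless postalveolar fricative), which sits before the trigger /ð/ (dental).
Changing only its place to dental gives [θ] — the voiceless dental fricative.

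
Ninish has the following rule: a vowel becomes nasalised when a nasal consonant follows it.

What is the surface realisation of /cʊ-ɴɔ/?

[cʊ̃ɴɔ]

The vowel /ʊ/ is adjacent to the following nasal /ɴ/, so it acquires [+nasal] and surfaces as [ʊ̃].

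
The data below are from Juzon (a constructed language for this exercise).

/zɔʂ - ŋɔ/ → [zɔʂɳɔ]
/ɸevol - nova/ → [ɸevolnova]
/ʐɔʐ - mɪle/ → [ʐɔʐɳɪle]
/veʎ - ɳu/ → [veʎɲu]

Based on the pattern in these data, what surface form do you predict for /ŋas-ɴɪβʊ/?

The data show progressive place assimilation: /ŋ/ → [ɳ] after /ʂ/; /m/ → [ɳ] after /ʐ/; /ɳ/ → [ɲ] after /ʎ/. In each pair only place changes, matching the preceding consonant, while manner and voice stay constant.
Nothing changes in [ɸevolnova]: there the adjacent consonants already agree in place (/n/ and /l/ are both alveolar), so this form is consistent with the same rule.
The rule targets /ɴ/ (voiced uvular nasal), which sits after the trigger /s/ (alveolar).
Changing only its place to alveolar gives [n] — the voiced alveolar nasal.

[ŋasnɪβʊ]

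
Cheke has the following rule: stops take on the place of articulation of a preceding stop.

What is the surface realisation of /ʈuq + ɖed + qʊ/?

[ʈuqɢedtʊ]

The rule targets /ɖ/ (voiced retroflex stop), which sits after the trigger /q/ (uvular).
Changing only its place to uvular gives [ɢ] — the voiced uvular stop.
At the second juncture, /q/ likewise becomes [t] adjacent to /d/.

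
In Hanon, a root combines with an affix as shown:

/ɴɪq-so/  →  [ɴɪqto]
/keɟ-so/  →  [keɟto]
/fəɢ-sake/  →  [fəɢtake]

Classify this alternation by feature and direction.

Comparing underlying and surface forms, /s/ → [t] is the alternation; the neighbouring /q/ is constant.
The change fricative → stop matches the manner of the preceding /q/, identifying this as manner assimilation.
Place and voice are unchanged, so the assimilation is partial, not total.
The same holds elsewhere in the data: /s/ → [t] after /ɟ/ (fricative → stop, matching a stop); /s/ → [t] after /ɢ/ (fricative → stop, matching a stop) — only manner changes, and always toward the preceding segment.
The trigger is the preceding segment, so the direction is progressive (perseverative).

progressive manner assimilation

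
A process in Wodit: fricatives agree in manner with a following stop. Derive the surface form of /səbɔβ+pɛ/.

[səbɔbpɛ]

The rule targets /β/ (voiced bilabial fricative), which sits before the trigger /p/ (stop).
Changing only its manner to stop gives [b] — the voiced bilabial stop.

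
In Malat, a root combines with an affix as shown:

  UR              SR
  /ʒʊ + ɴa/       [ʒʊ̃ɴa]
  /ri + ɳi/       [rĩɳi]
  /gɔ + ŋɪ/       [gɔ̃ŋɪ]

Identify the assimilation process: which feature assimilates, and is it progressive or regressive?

The vowel /ʊ/ surfaces as nasalised [ʊ̃] next to the following nasal /ɴ/ — it has acquired the [+nasal] feature of its neighbour.
The other forms show the same pattern: /i/ → [ĩ] before /ɳ/; /ɔ/ → [ɔ̃] before /ŋ/ — each time a vowel is nasalised next to a following nasal.
Because the conditioning nasal is to the right of the vowel that changes, the process is regressive (anticipatory).

regressive nasality assimilation (vowel nasalisation)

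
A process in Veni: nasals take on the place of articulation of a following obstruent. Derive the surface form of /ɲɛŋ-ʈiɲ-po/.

[ɲɛɳʈimpo]

The rule targets /ŋ/ (voiced velar nasal), which sits before the trigger /ʈ/ (retroflex).
A voiced retroflex nasal is [ɳ], so the surface segment is [ɳ].
The same rule applies at the second boundary: /ɲ/ → [m] next to /p/.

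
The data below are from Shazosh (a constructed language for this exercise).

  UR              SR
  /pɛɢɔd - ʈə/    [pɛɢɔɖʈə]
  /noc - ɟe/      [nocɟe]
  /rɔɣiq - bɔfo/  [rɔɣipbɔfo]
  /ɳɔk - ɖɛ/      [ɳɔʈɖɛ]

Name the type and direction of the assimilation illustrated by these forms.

The segment that alternates is /d/, which surfaces as [ɖ] when adjacent to /ʈ/.
The change alveolar → retroflex matches the place of the following /ʈ/, identifying this as place assimilation.
Manner and voice are unchanged, so the assimilation is partial, not total.
The other alternating forms pattern the same way: /q/ → [p] before /b/ (uvular → bilabial, matching bilabial); /k/ → [ʈ] before /ɖ/ (velar → retroflex, matching retroflex) — only place changes, and always toward the following segment.
Nothing changes in [nocɟe]: there the adjacent consonants already agree in place (/c/ and /ɟ/ are both palatal), so this form is consistent with the same rule.
Since the segment that changes precedes the conditioning segment, the assimilation is regressive.

regressive place assimilation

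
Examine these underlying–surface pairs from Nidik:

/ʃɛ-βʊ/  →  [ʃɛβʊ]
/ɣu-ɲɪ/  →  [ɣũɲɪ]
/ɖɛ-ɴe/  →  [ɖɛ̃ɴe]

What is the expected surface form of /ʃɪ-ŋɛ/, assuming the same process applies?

The data show regressive nasality assimilation (vowel nasalisation): /u/ → [ũ] before /ɲ/; /ɛ/ → [ɛ̃] before /ɴ/ — a vowel is nasalised by an immediately following nasal consonant.
No change occurs in [ʃɛβʊ] because the vowel at the boundary is adjacent to an oral consonant, not a nasal (/ɛ/ next to /β/).
The vowel /ɪ/ is adjacent to the following nasal /ŋ/, so it acquires [+nasal] and surfaces as [ɪ̃].

[ʃɪ̃ŋɛ]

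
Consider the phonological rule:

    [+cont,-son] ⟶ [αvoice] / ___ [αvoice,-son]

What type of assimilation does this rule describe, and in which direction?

The rule copies [voice] from the environment onto the target, so the assimilating feature is voicing.
The conditioning segment sits to the right of the focus bar, meaning the trigger follows the segment that changes — regressive assimilation.

regressive voicing assimilation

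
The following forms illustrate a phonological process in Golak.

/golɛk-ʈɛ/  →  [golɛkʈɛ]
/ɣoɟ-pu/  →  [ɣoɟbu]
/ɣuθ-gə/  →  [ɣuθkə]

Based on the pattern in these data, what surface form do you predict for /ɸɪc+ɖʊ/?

[ɸɪcʈʊ]

The data show progressive voicing assimilation: /p/ → [b] after /ɟ/; /g/ → [k] after /θ/. In each pair only voicing changes, matching the preceding consonant, while place and manner stay constant.
Nothing changes in [golɛkʈɛ]: there the adjacent consonants already agree in voicing (/ʈ/ and /k/ are both voiceless), so this form is consistent with the same rule.
The rule targets /ɖ/ (voiced retroflex stop), which sits after the trigger /c/ (voiceless).
The voiceless retroflex stop is [ʈ], so /ɖ/ → [ʈ].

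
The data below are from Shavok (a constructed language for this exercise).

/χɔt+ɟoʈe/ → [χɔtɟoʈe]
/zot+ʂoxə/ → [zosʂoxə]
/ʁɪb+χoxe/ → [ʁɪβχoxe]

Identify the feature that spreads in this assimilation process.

manner

Underlying /t/ is realised as [s] next to /ʂ/; /ʂ/ itself does not change.
The change stop → fricative matches the manner of the following /ʂ/, identifying this as manner assimilation.
The same holds elsewhere in the data: /b/ → [β] before /χ/ (stop → fricative, matching a fricative) — only manner changes, and always toward the following segment.
No alternation appears in [χɔtɟoʈe]: there the adjacent consonants already agree in manner (/t/ and /ɟ/ are both stops), so this form is consistent with the same rule.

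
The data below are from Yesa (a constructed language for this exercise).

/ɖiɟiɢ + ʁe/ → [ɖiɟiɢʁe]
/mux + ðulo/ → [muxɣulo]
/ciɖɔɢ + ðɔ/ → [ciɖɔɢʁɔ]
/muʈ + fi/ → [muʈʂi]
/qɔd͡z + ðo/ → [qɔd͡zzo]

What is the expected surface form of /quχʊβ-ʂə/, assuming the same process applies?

The data show progressive place assimilation: /ð/ → [ɣ] after /x/; /ð/ → [ʁ] after /ɢ/; /f/ → [ʂ] after /ʈ/; /ð/ → [z] after /d͡z/. In each pair only place changes, matching the preceding consonant, while manner and voice stay constant.
Nothing changes in [ɖiɟiɢʁe]: there the adjacent consonants already agree in place (/ʁ/ and /ɢ/ are both uvular), so this form is consistent with the same rule.
The rule targets /ʂ/ (voiceless retroflex fricative), which sits after the trigger /β/ (bilabial).
A voiceless bilabial fricative is [ɸ], so the surface segment is [ɸ].

[quχʊβɸə]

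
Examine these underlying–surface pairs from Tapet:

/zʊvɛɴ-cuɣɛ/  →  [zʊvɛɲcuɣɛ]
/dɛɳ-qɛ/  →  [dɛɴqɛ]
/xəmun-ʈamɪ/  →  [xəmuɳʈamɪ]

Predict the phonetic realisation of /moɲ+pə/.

The data show regressive place assimilation: /ɴ/ → [ɲ] before /c/; /ɳ/ → [ɴ] before /q/; /n/ → [ɳ] before /ʈ/. In each pair only place changes, matching the following consonant, while manner and voice stay constant.
/ɲ/ is a voiced palatal nasal. The following trigger /p/ is bilabial, so /ɲ/ must become bilabial as well.
Changing only its place to bilabial gives [m] — the voiced bilabial nasal.

[mompə]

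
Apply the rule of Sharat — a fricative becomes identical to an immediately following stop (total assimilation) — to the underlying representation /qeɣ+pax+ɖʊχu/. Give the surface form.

/ɣ/ is the segment targeted by the rule; it sits immediately before /p/, so it assimilates completely and surfaces as [p].
At the second juncture, /x/ likewise becomes [ɖ] adjacent to /ɖ/.

[qeppaɖɖʊχu]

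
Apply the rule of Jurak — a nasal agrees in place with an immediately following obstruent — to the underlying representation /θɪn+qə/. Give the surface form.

The rule targets /n/ (voiced alveolar nasal), which sits before the trigger /q/ (uvular).
The voiced uvular nasal is [ɴ], so /n/ → [ɴ].

[θɪɴqə]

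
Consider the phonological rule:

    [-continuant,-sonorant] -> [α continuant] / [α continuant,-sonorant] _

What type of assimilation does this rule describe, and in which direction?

The rule copies [continuant] (continuancy) from the environment onto the target stops; since [±continuant] encodes the stop/fricative manner contrast, the assimilating dimension is manner.
The conditioning segment sits to the left of the focus bar, meaning the trigger precedes the segment that changes — progressive assimilation.

progressive manner assimilation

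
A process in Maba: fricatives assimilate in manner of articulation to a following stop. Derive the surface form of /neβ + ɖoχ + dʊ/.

The rule targets /β/ (voiced bilabial fricative), which sits before the trigger /ɖ/ (stop).
Changing only its manner to stop gives [b] — the voiced bilabial stop.
The same rule applies at the second boundary: /χ/ → [q] next to /d/.

[nebɖoqdʊ]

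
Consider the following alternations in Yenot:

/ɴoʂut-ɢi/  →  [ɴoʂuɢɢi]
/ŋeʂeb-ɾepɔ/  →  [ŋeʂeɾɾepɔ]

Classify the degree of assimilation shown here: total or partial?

total assimilation

Comparing underlying and surface forms, /t/ → [ɢ] is the alternation; the neighbouring /ɢ/ is constant.
The output [ɢ] is identical to the trigger /ɢ/ — every feature (place, manner, voicing) has been copied — so this is total assimilation.
The remaining alternation confirms this: /b/ → [ɾ] before /ɾ/ — in each case the output is a copy of the following consonant.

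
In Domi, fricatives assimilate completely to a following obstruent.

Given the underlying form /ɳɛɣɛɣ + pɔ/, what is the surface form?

[ɳɛɣɛppɔ]

/ɣ/ is the segment targeted by the rule; it sits immediately before /p/, so it assimilates completely and surfaces as [p].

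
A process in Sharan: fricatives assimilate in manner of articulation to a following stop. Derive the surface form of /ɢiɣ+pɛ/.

/ɣ/ is a voiced velar fricative. The following trigger /p/ is a stop, so /ɣ/ must become a stop as well.
Changing only its manner to stop gives [g] — the voiced velar stop.

[ɢigpɛ]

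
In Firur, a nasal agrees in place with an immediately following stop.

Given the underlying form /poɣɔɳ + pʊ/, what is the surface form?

/ɳ/ is a voiced retroflex nasal. The following trigger /p/ is bilabial, so /ɳ/ must become bilabial as well.
Changing only its place to bilabial gives [m] — the voiced bilabial nasal.

[poɣɔmpʊ]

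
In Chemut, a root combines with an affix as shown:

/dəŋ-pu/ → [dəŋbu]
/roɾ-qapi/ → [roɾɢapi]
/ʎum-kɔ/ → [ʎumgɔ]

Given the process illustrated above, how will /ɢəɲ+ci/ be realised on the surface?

[ɢəɲɟi]

The data show progressive voicing assimilation: /p/ → [b] after /ŋ/; /q/ → [ɢ] after /ɾ/; /k/ → [g] after /m/. In each pair only voicing changes, matching the preceding consonant, while place and manner stay constant.
/c/ is a voiceless palatal stop. The preceding trigger /ɲ/ is voiced, so /c/ must become voiced as well.
Changing only its voicing to voiced gives [ɟ] — the voiced palatal stop.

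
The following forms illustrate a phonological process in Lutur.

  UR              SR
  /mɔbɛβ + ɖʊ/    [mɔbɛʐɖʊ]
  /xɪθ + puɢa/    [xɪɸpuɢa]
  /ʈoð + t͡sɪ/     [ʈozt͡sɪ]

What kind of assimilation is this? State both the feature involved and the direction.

regressive place assimilation

The segment that alternates is /β/, which surfaces as [ʐ] when adjacent to /ɖ/.
/β/ is bilabial while /ɖ/ is retroflex; the output [ʐ] is retroflex, matching the trigger — so the feature that spreads is place.
Manner and voice are unchanged, so the assimilation is partial, not total.
The same holds elsewhere in the data: /θ/ → [ɸ] before /p/ (dental → bilabial, matching bilabial); /ð/ → [z] before /t͡s/ (dental → alveolar, matching alveolar) — only place changes, and always toward the following segment.
The trigger is the following segment, so the direction is regressive (anticipatory).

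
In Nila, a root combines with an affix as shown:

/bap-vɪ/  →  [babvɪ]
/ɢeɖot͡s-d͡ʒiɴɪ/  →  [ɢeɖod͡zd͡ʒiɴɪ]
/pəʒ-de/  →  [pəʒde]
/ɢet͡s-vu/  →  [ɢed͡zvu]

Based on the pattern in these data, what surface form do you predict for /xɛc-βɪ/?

[xɛɟβɪ]

The data show regressive voicing assimilation: /p/ → [b] before /v/; /t͡s/ → [d͡z] before /d͡ʒ/; /t͡s/ → [d͡z] before /v/. In each pair only voicing changes, matching the following consonant, while place and manner stay constant.
Nothing changes in [pəʒde]: there the adjacent consonants already agree in voicing (/ʒ/ and /d/ are both voiced), so this form is consistent with the same rule.
/c/ is a voiceless palatal stop. The following trigger /β/ is voiced, so /c/ must become voiced as well.
The voiced palatal stop is [ɟ], so /c/ → [ɟ].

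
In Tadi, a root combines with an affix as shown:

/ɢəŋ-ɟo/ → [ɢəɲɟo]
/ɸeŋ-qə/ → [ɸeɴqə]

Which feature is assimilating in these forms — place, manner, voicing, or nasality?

place

Underlying /ŋ/ is realised as [ɲ] next to /ɟ/; /ɟ/ itself does not change.
The change velar → palatal matches the place of the following /ɟ/, identifying this as place assimilation.
Checking the remaining alternation: /ŋ/ → [ɴ] before /q/ (velar → uvular, matching uvular) — only place changes, and always toward the following segment.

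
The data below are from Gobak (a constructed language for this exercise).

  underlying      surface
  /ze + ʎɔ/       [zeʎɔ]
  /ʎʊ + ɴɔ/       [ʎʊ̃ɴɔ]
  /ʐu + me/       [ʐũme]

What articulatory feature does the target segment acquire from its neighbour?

nasality

The vowel /ʊ/ surfaces as nasalised [ʊ̃] next to the following nasal /ɴ/ — it has acquired the [+nasal] feature of its neighbour.
The other form shows the same pattern: /u/ → [ũ] before /m/ — each time a vowel is nasalised next to a following nasal.
No change occurs in [zeʎɔ] because the vowel at the boundary is adjacent to an oral consonant, not a nasal (/e/ next to /ʎ/).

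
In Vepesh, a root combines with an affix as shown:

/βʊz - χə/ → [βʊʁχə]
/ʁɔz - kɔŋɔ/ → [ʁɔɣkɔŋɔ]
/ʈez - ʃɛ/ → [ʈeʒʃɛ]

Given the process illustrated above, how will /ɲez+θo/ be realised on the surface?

The data show regressive place assimilation: /z/ → [ʁ] before /χ/; /z/ → [ɣ] before /k/; /z/ → [ʒ] before /ʃ/. In each pair only place changes, matching the following consonant, while manner and voice stay constant.
The rule targets /z/ (voiced alveolar fricative), which sits before the trigger /θ/ (dental).
A voiced dental fricative is [ð], so the surface segment is [ð].

[ɲeðθo]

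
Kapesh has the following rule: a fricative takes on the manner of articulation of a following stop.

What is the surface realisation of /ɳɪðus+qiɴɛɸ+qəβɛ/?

/s/ is a voiceless alveolar fricative. The following trigger /q/ is a stop, so /s/ must become a stop as well.
The voiceless alveolar stop is [t], so /s/ → [t].
At the second juncture, /ɸ/ likewise becomes [p] adjacent to /q/.

[ɳɪðutqiɴɛpqəβɛ]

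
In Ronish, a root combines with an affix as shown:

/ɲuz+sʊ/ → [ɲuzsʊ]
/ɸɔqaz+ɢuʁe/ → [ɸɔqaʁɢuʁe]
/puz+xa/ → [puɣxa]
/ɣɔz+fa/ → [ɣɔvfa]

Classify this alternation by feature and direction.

Underlying /z/ is realised as [ʁ] next to /ɢ/; /ɢ/ itself does not change.
/z/ is alveolar while /ɢ/ is uvular; the output [ʁ] is uvular, matching the trigger — so the feature that spreads is place.
Manner and voice are unchanged, so the assimilation is partial, not total.
The same holds elsewhere in the data: /z/ → [ɣ] before /x/ (alveolar → velar, matching velar); /z/ → [v] before /f/ (alveolar → labiodental, matching labiodental) — only place changes, and always toward the following segment.
Nothing changes in [ɲuzsʊ]: there the adjacent consonants already agree in place (/z/ and /s/ are both alveolar), so this form is consistent with the same rule.
The trigger is the following segment, so the direction is regressive (anticipatory).

regressive place assimilation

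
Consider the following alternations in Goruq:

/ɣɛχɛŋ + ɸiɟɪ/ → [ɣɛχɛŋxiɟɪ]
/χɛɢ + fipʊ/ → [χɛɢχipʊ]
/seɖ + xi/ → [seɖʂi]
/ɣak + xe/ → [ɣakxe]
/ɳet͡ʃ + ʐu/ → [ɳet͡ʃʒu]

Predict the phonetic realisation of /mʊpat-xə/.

The data show progressive place assimilation: /ɸ/ → [x] after /ŋ/; /f/ → [χ] after /ɢ/; /x/ → [ʂ] after /ɖ/; /ʐ/ → [ʒ] after /t͡ʃ/. In each pair only place changes, matching the preceding consonant, while manner and voice stay constant.
No alternation appears in [ɣakxe]: there the adjacent consonants already agree in place (/x/ and /k/ are both velar), so this form is consistent with the same rule.
/x/ is a voiceless velar fricative. The preceding trigger /t/ is alveolar, so /x/ must become alveolar as well.
A voiceless alveolar fricative is [s], so the surface segment is [s].

[mʊpatsə]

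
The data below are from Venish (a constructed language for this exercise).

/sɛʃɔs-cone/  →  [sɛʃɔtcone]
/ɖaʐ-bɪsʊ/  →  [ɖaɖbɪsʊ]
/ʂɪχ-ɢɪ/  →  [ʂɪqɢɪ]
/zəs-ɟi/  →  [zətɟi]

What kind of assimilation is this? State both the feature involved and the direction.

regressive manner assimilation

Comparing underlying and surface forms, /s/ → [t] is the alternation; the neighbouring /c/ is constant.
The change fricative → stop matches the manner of the following /c/, identifying this as manner assimilation.
Place and voice are unchanged, so the assimilation is partial, not total.
The other alternating forms pattern the same way: /ʐ/ → [ɖ] before /b/ (fricative → stop, matching a stop); /χ/ → [q] before /ɢ/ (fricative → stop, matching a stop); /s/ → [t] before /ɟ/ (fricative → stop, matching a stop) — only manner changes, and always toward the following segment.
The trigger is the following segment, so the direction is regressive (anticipatory).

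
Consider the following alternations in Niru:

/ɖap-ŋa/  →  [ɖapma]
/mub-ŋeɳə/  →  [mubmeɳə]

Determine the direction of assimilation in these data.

progressive

Underlying /ŋ/ is realised as [m] next to /p/; /p/ itself does not change.
The change velar → bilabial matches the place of the preceding /p/, identifying this as place assimilation.
Checking the remaining alternation: /ŋ/ → [m] after /b/ (velar → bilabial, matching bilabial) — only place changes, and always toward the preceding segment.
Since the segment that changes follows the conditioning segment, the assimilation is progressive.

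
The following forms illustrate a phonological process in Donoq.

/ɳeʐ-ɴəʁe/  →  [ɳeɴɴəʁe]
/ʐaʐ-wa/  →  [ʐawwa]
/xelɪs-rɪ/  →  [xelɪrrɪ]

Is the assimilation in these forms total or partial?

Comparing underlying and surface forms, /ʐ/ → [ɴ] is the alternation; the neighbouring /ɴ/ is constant.
The output [ɴ] is identical to the trigger /ɴ/ — every feature (place, manner, voicing) has been copied — so this is total assimilation.
The other forms behave the same way: /ʐ/ → [w] before /w/; /s/ → [r] before /r/ — in each case the output is a copy of the following consonant.

total assimilation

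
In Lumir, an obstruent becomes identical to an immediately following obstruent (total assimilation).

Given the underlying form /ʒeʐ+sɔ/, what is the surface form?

[ʒessɔ]

/ʐ/ is the segment targeted by the rule; it sits immediately before /s/, so it assimilates completely and surfaces as [s].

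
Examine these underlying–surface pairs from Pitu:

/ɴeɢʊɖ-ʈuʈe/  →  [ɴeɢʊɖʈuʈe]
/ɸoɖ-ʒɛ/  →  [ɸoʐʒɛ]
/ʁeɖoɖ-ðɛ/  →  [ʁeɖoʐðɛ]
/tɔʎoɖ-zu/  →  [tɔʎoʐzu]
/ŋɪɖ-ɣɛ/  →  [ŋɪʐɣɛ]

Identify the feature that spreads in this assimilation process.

The segment that alternates is /ɖ/, which surfaces as [ʐ] when adjacent to /ʒ/.
The change stop → fricative matches the manner of the following /ʒ/, identifying this as manner assimilation.
Checking the remaining alternations: /ɖ/ → [ʐ] before /ð/ (stop → fricative, matching a fricative); /ɖ/ → [ʐ] before /z/ (stop → fricative, matching a fricative); /ɖ/ → [ʐ] before /ɣ/ (stop → fricative, matching a fricative) — only manner changes, and always toward the following segment.
Nothing changes in [ɴeɢʊɖʈuʈe]: there the adjacent consonants already agree in manner (/ɖ/ and /ʈ/ are both stops), so this form is consistent with the same rule.

manner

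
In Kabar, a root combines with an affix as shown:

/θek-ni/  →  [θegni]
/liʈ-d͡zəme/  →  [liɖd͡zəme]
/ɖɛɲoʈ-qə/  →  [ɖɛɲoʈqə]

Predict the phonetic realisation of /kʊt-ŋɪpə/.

[kʊdŋɪpə]

The data show regressive voicing assimilation: /k/ → [g] before /n/; /ʈ/ → [ɖ] before /d͡z/. In each pair only voicing changes, matching the following consonant, while place and manner stay constant.
Nothing changes in [ɖɛɲoʈqə]: there the adjacent consonants already agree in voicing (/ʈ/ and /q/ are both voiceless), so this form is consistent with the same rule.
The rule targets /t/ (voiceless alveolar stop), which sits before the trigger /ŋ/ (voiced).
Changing only its voicing to voiced gives [d] — the voiced alveolar stop.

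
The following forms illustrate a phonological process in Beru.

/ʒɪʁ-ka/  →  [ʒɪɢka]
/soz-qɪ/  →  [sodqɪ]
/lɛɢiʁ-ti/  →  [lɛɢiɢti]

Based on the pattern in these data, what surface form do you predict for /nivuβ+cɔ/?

[nivubcɔ]

The data show regressive manner assimilation: /ʁ/ → [ɢ] before /k/; /z/ → [d] before /q/; /ʁ/ → [ɢ] before /t/. In each pair only manner changes, matching the following consonant, while place and voice stay constant.
The rule targets /β/ (voiced bilabial fricative), which sits before the trigger /c/ (stop).
The voiced bilabial stop is [b], so /β/ → [b].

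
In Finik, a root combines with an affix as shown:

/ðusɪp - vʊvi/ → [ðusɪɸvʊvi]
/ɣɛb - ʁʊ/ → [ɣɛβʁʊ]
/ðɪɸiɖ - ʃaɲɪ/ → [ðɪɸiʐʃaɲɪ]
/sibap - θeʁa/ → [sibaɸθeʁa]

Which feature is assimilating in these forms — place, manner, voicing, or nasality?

The segment that alternates is /p/, which surfaces as [ɸ] when adjacent to /v/.
/p/ is a stop while /v/ is a fricative; the output [ɸ] is a fricative, matching the trigger — so the feature that spreads is manner.
The other alternating forms pattern the same way: /b/ → [β] before /ʁ/ (stop → fricative, matching a fricative); /ɖ/ → [ʐ] before /ʃ/ (stop → fricative, matching a fricative); /p/ → [ɸ] before /θ/ (stop → fricative, matching a fricative) — only manner changes, and always toward the following segment.

manner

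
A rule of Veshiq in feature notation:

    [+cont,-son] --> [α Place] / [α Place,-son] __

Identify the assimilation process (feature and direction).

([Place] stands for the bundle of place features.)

progressive place assimilation

The shared variable α links the value of the place features (abbreviated [Place]) on the target to the same value on the neighbouring segment, so place is the feature that assimilates.
Since the environment is written before the underscore, the trigger precedes the target; the direction is progressive.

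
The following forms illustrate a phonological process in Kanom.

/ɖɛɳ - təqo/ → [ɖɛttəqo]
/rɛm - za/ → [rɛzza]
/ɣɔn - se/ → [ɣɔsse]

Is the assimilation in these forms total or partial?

total assimilation

Underlying /ɳ/ is realised as [t] next to /t/; /t/ itself does not change.
The output [t] is identical to the trigger /t/ — every feature (place, manner, voicing) has been copied — so this is total assimilation.
The remaining alternations confirm this: /m/ → [z] before /z/; /n/ → [s] before /s/ — in each case the output is a copy of the following consonant.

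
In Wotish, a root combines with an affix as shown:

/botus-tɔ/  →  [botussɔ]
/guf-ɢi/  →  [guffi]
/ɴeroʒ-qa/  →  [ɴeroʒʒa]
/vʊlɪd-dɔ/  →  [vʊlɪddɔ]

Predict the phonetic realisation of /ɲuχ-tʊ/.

[ɲuχχʊ]

The data show progressive total assimilation (/t/ → [s] after /s/; /ɢ/ → [f] after /f/; /q/ → [ʒ] after /ʒ/): in every case the target segment becomes identical to its preceding neighbour, copying more than a single feature.
In [vʊlɪddɔ] the two consonants at the boundary are already identical (/d/ + /d/), so the rule applies vacuously and nothing changes.
/t/ is the segment targeted by the rule; it sits immediately after /χ/, so it assimilates completely and surfaces as [χ].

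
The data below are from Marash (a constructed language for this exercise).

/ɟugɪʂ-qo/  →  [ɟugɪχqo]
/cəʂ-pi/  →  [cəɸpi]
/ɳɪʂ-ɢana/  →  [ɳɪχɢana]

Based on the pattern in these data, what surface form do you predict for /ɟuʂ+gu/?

The data show regressive place assimilation: /ʂ/ → [χ] before /q/; /ʂ/ → [ɸ] before /p/; /ʂ/ → [χ] before /ɢ/. In each pair only place changes, matching the following consonant, while manner and voice stay constant.
The rule targets /ʂ/ (voiceless retroflex fricative), which sits before the trigger /g/ (velar).
A voiceless velar fricative is [x], so the surface segment is [x].

[ɟuxgu]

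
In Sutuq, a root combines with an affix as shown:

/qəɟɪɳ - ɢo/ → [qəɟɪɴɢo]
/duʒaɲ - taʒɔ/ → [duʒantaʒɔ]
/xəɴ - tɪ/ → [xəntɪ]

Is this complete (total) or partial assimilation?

Comparing underlying and surface forms, /ɳ/ → [ɴ] is the alternation; the neighbouring /ɢ/ is constant.
The change retroflex → uvular matches the place of the following /ɢ/, identifying this as place assimilation.
Manner and voice are unchanged, so the assimilation is partial, not total.
The same holds elsewhere in the data: /ɲ/ → [n] before /t/ (palatal → alveolar, matching alveolar); /ɴ/ → [n] before /t/ (uvular → alveolar, matching alveolar) — only place changes, and always toward the following segment.

partial assimilation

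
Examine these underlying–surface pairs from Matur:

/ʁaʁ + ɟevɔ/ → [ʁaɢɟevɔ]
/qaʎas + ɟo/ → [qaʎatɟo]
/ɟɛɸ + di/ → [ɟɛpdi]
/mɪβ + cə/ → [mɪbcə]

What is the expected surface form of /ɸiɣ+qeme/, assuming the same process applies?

[ɸigqeme]

The data show regressive manner assimilation: /ʁ/ → [ɢ] before /ɟ/; /s/ → [t] before /ɟ/; /ɸ/ → [p] before /d/; /β/ → [b] before /c/. In each pair only manner changes, matching the following consonant, while place and voice stay constant.
The rule targets /ɣ/ (voiced velar fricative), which sits before the trigger /q/ (stop).
Changing only its manner to stop gives [g] — the voiced velar stop.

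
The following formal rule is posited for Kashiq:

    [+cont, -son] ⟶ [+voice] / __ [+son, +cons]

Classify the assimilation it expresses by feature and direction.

regressive voicing assimilation

The target ([+cont, -son], fricatives) acquires [+voice] next to a sonorant consonant ([+son, +cons]) — it takes on the voicing of its neighbour, so the feature that spreads is voicing.
Since the environment is written after the underscore, the trigger follows the target; the direction is regressive.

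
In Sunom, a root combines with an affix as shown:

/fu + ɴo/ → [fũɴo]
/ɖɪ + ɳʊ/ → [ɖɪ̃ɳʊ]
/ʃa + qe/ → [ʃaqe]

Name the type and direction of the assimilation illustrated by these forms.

regressive nasality assimilation (vowel nasalisation)

The vowel /u/ surfaces as nasalised [ũ] next to the following nasal /ɴ/ — it has acquired the [+nasal] feature of its neighbour.
The other form shows the same pattern: /ɪ/ → [ɪ̃] before /ɳ/ — each time a vowel is nasalised next to a following nasal.
No change occurs in [ʃaqe] because the vowel at the boundary is adjacent to an oral consonant, not a nasal (/a/ next to /q/).
Because the conditioning nasal is to the right of the vowel that changes, the process is regressive (anticipatory).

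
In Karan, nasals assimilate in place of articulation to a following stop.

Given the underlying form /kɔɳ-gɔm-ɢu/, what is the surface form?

[kɔŋgɔɴɢu]

The rule targets /ɳ/ (voiced retroflex nasal), which sits before the trigger /g/ (velar).
A voiced velar nasal is [ŋ], so the surface segment is [ŋ].
At the second juncture, /m/ likewise becomes [ɴ] adjacent to /ɢ/.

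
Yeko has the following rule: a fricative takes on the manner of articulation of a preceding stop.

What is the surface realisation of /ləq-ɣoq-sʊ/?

[ləqgoqtʊ]

The rule targets /ɣ/ (voiced velar fricative), which sits after the trigger /q/ (stop).
Changing only its manner to stop gives [g] — the voiced velar stop.
The same rule applies at the second boundary: /s/ → [t] next to /q/.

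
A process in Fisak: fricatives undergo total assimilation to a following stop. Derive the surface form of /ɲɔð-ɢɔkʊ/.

[ɲɔɢɢɔkʊ]

/ð/ is the segment targeted by the rule; it sits immediately before /ɢ/, so it assimilates completely and surfaces as [ɢ].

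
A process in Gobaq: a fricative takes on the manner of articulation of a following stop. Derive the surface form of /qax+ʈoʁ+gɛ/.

[qakʈoɢgɛ]

The rule targets /x/ (voiceless velar fricative), which sits before the trigger /ʈ/ (stop).
Changing only its manner to stop gives [k] — the voiceless velar stop.
At the second juncture, /ʁ/ likewise becomes [ɢ] adjacent to /g/.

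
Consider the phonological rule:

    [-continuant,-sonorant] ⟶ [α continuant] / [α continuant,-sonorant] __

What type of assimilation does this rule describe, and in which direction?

The shared variable α links the value of [continuant] on the target to that of the neighbouring obstruent. [continuant] distinguishes stops from fricatives — a manner-of-articulation feature — so this is manner assimilation.
The conditioning segment sits to the left of the focus bar, meaning the trigger precedes the segment that changes — progressive assimilation.

progressive manner assimilation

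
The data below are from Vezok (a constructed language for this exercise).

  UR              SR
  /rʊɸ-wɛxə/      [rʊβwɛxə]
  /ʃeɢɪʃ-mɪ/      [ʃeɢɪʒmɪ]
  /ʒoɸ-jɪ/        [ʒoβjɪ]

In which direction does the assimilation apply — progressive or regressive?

regressive

The segment that alternates is /ɸ/, which surfaces as [β] when adjacent to /w/.
The change voiceless → voiced matches the voicing of the following /w/, identifying this as voicing assimilation.
The same holds elsewhere in the data: /ʃ/ → [ʒ] before /m/ (voiceless → voiced, matching voiced); /ɸ/ → [β] before /j/ (voiceless → voiced, matching voiced) — only voicing changes, and always toward the following segment.
Since the segment that changes precedes the conditioning segment, the assimilation is regressive.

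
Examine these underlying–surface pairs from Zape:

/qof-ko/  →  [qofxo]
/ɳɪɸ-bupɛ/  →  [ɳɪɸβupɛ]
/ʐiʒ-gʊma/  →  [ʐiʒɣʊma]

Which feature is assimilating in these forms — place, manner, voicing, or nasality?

The segment that alternates is /k/, which surfaces as [x] when adjacent to /f/.
The change stop → fricative matches the manner of the preceding /f/, identifying this as manner assimilation.
The other alternating forms pattern the same way: /b/ → [β] after /ɸ/ (stop → fricative, matching a fricative); /g/ → [ɣ] after /ʒ/ (stop → fricative, matching a fricative) — only manner changes, and always toward the preceding segment.

manner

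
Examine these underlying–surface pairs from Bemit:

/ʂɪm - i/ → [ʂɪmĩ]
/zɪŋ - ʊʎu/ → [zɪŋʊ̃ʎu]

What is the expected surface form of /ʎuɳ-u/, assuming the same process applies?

The data show progressive nasality assimilation (vowel nasalisation): /i/ → [ĩ] after /m/; /ʊ/ → [ʊ̃] after /ŋ/ — a vowel is nasalised by an immediately preceding nasal consonant.
The vowel /u/ is adjacent to the preceding nasal /ɳ/, so it acquires [+nasal] and surfaces as [ũ].

[ʎuɳũ]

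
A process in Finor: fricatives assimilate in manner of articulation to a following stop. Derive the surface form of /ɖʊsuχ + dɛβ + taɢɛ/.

[ɖʊsuqdɛbtaɢɛ]

/χ/ is a voiceless uvular fricative. The following trigger /d/ is a stop, so /χ/ must become a stop as well.
Changing only its manner to stop gives [q] — the voiceless uvular stop.
At the second juncture, /β/ likewise becomes [b] adjacent to /t/.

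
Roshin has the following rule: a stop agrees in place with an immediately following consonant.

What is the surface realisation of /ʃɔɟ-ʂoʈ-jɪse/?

[ʃɔɖʂocjɪse]

The rule targets /ɟ/ (voiced palatal stop), which sits before the trigger /ʂ/ (retroflex).
Changing only its place to retroflex gives [ɖ] — the voiced retroflex stop.
At the second juncture, /ʈ/ likewise becomes [c] adjacent to /j/.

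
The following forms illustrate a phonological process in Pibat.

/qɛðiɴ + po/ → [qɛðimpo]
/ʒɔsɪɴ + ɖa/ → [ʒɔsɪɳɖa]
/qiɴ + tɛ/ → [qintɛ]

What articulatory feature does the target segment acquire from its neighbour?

Comparing underlying and surface forms, /ɴ/ → [m] is the alternation; the neighbouring /p/ is constant.
/ɴ/ is uvular while /p/ is bilabial; the output [m] is bilabial, matching the trigger — so the feature that spreads is place.
The same holds elsewhere in the data: /ɴ/ → [ɳ] before /ɖ/ (uvular → retroflex, matching retroflex); /ɴ/ → [n] before /t/ (uvular → alveolar, matching alveolar) — only place changes, and always toward the following segment.

place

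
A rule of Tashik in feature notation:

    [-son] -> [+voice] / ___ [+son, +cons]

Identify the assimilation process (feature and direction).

The target ([-son], obstruents) acquires [+voice] next to a sonorant consonant ([+son, +cons]) — it takes on the voicing of its neighbour, so the feature that spreads is voicing.
Since the environment is written after the underscore, the trigger follows the target; the direction is regressive.

regressive voicing assimilation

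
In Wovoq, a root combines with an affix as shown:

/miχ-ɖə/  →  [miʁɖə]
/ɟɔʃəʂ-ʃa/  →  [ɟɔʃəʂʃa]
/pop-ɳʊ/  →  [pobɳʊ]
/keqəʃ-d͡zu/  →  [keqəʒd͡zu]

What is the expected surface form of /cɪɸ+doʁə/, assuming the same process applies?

The data show regressive voicing assimilation: /χ/ → [ʁ] before /ɖ/; /p/ → [b] before /ɳ/; /ʃ/ → [ʒ] before /d͡z/. In each pair only voicing changes, matching the following consonant, while place and manner stay constant.
Nothing changes in [ɟɔʃəʂʃa]: there the adjacent consonants already agree in voicing (/ʂ/ and /ʃ/ are both voiceless), so this form is consistent with the same rule.
/ɸ/ is a voiceless bilabial fricative. The following trigger /d/ is voiced, so /ɸ/ must become voiced as well.
Changing only its voicing to voiced gives [β] — the voiced bilabial fricative.

[cɪβdoʁə]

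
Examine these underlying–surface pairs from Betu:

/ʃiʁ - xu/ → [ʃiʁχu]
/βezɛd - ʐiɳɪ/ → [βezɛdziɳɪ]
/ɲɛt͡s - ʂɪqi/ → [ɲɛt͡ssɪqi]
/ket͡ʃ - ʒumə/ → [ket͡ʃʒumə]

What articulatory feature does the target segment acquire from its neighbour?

Underlying /x/ is realised as [χ] next to /ʁ/; /ʁ/ itself does not change.
/x/ is velar while /ʁ/ is uvular; the output [χ] is uvular, matching the trigger — so the feature that spreads is place.
Checking the remaining alternations: /ʐ/ → [z] after /d/ (retroflex → alveolar, matching alveolar); /ʂ/ → [s] after /t͡s/ (retroflex → alveolar, matching alveolar) — only place changes, and always toward the preceding segment.
Nothing changes in [ket͡ʃʒumə]: there the adjacent consonants already agree in place (/ʒ/ and /t͡ʃ/ are both postalveolar), so this form is consistent with the same rule.

place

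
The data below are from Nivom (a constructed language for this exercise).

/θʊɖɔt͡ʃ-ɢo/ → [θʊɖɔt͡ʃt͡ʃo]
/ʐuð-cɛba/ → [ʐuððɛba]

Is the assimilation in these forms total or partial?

total assimilation

Underlying /ɢ/ is realised as [t͡ʃ] next to /t͡ʃ/; /t͡ʃ/ itself does not change.
The output [t͡ʃ] is identical to the trigger /t͡ʃ/ — every feature (place, manner, voicing) has been copied — so this is total assimilation.
The remaining alternation confirms this: /c/ → [ð] after /ð/ — in each case the output is a copy of the preceding consonant.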